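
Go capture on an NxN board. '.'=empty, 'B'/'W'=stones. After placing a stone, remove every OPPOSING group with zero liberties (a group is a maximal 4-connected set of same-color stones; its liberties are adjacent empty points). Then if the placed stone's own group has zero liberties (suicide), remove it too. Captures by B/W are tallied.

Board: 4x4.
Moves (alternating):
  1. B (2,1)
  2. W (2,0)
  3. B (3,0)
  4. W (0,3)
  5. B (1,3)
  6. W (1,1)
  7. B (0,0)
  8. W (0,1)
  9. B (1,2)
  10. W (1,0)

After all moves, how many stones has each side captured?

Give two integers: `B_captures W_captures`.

Answer: 0 1

Derivation:
Move 1: B@(2,1) -> caps B=0 W=0
Move 2: W@(2,0) -> caps B=0 W=0
Move 3: B@(3,0) -> caps B=0 W=0
Move 4: W@(0,3) -> caps B=0 W=0
Move 5: B@(1,3) -> caps B=0 W=0
Move 6: W@(1,1) -> caps B=0 W=0
Move 7: B@(0,0) -> caps B=0 W=0
Move 8: W@(0,1) -> caps B=0 W=0
Move 9: B@(1,2) -> caps B=0 W=0
Move 10: W@(1,0) -> caps B=0 W=1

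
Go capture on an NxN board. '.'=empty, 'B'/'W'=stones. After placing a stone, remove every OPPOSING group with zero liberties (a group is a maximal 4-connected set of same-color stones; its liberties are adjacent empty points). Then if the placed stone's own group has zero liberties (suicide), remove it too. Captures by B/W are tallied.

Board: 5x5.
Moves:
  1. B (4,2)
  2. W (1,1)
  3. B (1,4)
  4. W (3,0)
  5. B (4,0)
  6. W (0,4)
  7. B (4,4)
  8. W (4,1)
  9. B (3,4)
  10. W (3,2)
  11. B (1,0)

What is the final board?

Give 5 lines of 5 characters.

Move 1: B@(4,2) -> caps B=0 W=0
Move 2: W@(1,1) -> caps B=0 W=0
Move 3: B@(1,4) -> caps B=0 W=0
Move 4: W@(3,0) -> caps B=0 W=0
Move 5: B@(4,0) -> caps B=0 W=0
Move 6: W@(0,4) -> caps B=0 W=0
Move 7: B@(4,4) -> caps B=0 W=0
Move 8: W@(4,1) -> caps B=0 W=1
Move 9: B@(3,4) -> caps B=0 W=1
Move 10: W@(3,2) -> caps B=0 W=1
Move 11: B@(1,0) -> caps B=0 W=1

Answer: ....W
BW..B
.....
W.W.B
.WB.B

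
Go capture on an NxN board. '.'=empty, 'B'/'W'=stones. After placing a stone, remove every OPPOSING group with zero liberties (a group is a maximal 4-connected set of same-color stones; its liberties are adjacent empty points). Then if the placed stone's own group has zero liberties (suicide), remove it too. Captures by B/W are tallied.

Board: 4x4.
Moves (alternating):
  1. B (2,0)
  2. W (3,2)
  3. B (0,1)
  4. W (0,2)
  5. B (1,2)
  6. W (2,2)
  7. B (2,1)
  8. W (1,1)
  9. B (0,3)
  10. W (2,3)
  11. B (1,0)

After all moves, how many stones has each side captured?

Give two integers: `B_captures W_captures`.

Answer: 2 0

Derivation:
Move 1: B@(2,0) -> caps B=0 W=0
Move 2: W@(3,2) -> caps B=0 W=0
Move 3: B@(0,1) -> caps B=0 W=0
Move 4: W@(0,2) -> caps B=0 W=0
Move 5: B@(1,2) -> caps B=0 W=0
Move 6: W@(2,2) -> caps B=0 W=0
Move 7: B@(2,1) -> caps B=0 W=0
Move 8: W@(1,1) -> caps B=0 W=0
Move 9: B@(0,3) -> caps B=1 W=0
Move 10: W@(2,3) -> caps B=1 W=0
Move 11: B@(1,0) -> caps B=2 W=0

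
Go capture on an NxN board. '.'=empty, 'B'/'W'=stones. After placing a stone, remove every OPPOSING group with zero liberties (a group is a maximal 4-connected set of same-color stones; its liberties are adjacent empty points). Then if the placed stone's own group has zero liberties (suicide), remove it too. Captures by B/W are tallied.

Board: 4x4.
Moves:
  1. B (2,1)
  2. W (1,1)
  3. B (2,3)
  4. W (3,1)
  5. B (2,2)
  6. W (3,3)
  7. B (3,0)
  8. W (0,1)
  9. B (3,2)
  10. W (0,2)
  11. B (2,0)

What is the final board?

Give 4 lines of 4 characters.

Move 1: B@(2,1) -> caps B=0 W=0
Move 2: W@(1,1) -> caps B=0 W=0
Move 3: B@(2,3) -> caps B=0 W=0
Move 4: W@(3,1) -> caps B=0 W=0
Move 5: B@(2,2) -> caps B=0 W=0
Move 6: W@(3,3) -> caps B=0 W=0
Move 7: B@(3,0) -> caps B=0 W=0
Move 8: W@(0,1) -> caps B=0 W=0
Move 9: B@(3,2) -> caps B=2 W=0
Move 10: W@(0,2) -> caps B=2 W=0
Move 11: B@(2,0) -> caps B=2 W=0

Answer: .WW.
.W..
BBBB
B.B.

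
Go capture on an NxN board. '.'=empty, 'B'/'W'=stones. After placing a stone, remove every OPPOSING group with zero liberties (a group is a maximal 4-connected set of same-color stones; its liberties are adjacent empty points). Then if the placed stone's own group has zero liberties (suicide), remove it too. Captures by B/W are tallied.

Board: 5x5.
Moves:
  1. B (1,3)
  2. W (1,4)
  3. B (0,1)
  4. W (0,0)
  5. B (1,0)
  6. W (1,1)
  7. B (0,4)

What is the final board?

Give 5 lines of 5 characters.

Move 1: B@(1,3) -> caps B=0 W=0
Move 2: W@(1,4) -> caps B=0 W=0
Move 3: B@(0,1) -> caps B=0 W=0
Move 4: W@(0,0) -> caps B=0 W=0
Move 5: B@(1,0) -> caps B=1 W=0
Move 6: W@(1,1) -> caps B=1 W=0
Move 7: B@(0,4) -> caps B=1 W=0

Answer: .B..B
BW.BW
.....
.....
.....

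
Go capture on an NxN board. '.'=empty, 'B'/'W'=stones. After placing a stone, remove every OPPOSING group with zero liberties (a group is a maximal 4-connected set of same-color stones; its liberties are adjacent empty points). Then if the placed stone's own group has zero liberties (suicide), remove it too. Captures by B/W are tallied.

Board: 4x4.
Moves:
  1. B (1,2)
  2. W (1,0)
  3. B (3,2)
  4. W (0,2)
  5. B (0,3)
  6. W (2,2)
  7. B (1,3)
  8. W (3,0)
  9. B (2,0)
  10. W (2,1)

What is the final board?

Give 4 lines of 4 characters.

Move 1: B@(1,2) -> caps B=0 W=0
Move 2: W@(1,0) -> caps B=0 W=0
Move 3: B@(3,2) -> caps B=0 W=0
Move 4: W@(0,2) -> caps B=0 W=0
Move 5: B@(0,3) -> caps B=0 W=0
Move 6: W@(2,2) -> caps B=0 W=0
Move 7: B@(1,3) -> caps B=0 W=0
Move 8: W@(3,0) -> caps B=0 W=0
Move 9: B@(2,0) -> caps B=0 W=0
Move 10: W@(2,1) -> caps B=0 W=1

Answer: ..WB
W.BB
.WW.
W.B.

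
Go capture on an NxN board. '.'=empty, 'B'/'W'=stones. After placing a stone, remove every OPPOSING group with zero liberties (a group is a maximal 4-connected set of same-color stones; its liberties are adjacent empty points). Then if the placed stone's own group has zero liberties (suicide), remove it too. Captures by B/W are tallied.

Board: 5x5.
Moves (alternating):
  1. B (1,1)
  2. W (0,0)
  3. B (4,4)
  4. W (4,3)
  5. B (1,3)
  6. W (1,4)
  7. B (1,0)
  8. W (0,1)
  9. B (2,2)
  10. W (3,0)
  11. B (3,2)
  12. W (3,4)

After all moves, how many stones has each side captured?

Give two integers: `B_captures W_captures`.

Answer: 0 1

Derivation:
Move 1: B@(1,1) -> caps B=0 W=0
Move 2: W@(0,0) -> caps B=0 W=0
Move 3: B@(4,4) -> caps B=0 W=0
Move 4: W@(4,3) -> caps B=0 W=0
Move 5: B@(1,3) -> caps B=0 W=0
Move 6: W@(1,4) -> caps B=0 W=0
Move 7: B@(1,0) -> caps B=0 W=0
Move 8: W@(0,1) -> caps B=0 W=0
Move 9: B@(2,2) -> caps B=0 W=0
Move 10: W@(3,0) -> caps B=0 W=0
Move 11: B@(3,2) -> caps B=0 W=0
Move 12: W@(3,4) -> caps B=0 W=1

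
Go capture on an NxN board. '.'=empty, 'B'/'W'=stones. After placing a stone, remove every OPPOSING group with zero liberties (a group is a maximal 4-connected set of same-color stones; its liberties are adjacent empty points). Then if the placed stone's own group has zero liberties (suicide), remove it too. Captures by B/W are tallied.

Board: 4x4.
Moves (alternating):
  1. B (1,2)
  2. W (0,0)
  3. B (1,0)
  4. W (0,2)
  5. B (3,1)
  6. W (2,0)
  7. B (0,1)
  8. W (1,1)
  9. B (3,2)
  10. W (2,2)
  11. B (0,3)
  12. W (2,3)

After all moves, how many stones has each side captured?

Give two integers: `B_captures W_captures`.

Answer: 2 0

Derivation:
Move 1: B@(1,2) -> caps B=0 W=0
Move 2: W@(0,0) -> caps B=0 W=0
Move 3: B@(1,0) -> caps B=0 W=0
Move 4: W@(0,2) -> caps B=0 W=0
Move 5: B@(3,1) -> caps B=0 W=0
Move 6: W@(2,0) -> caps B=0 W=0
Move 7: B@(0,1) -> caps B=1 W=0
Move 8: W@(1,1) -> caps B=1 W=0
Move 9: B@(3,2) -> caps B=1 W=0
Move 10: W@(2,2) -> caps B=1 W=0
Move 11: B@(0,3) -> caps B=2 W=0
Move 12: W@(2,3) -> caps B=2 W=0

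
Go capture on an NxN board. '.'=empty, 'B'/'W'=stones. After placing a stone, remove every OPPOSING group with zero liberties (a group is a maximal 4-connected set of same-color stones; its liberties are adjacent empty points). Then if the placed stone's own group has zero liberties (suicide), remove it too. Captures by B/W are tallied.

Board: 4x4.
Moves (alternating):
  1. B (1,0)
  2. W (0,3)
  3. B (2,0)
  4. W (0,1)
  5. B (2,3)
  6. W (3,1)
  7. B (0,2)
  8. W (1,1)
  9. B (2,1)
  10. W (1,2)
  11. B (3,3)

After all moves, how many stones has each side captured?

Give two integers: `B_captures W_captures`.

Answer: 0 1

Derivation:
Move 1: B@(1,0) -> caps B=0 W=0
Move 2: W@(0,3) -> caps B=0 W=0
Move 3: B@(2,0) -> caps B=0 W=0
Move 4: W@(0,1) -> caps B=0 W=0
Move 5: B@(2,3) -> caps B=0 W=0
Move 6: W@(3,1) -> caps B=0 W=0
Move 7: B@(0,2) -> caps B=0 W=0
Move 8: W@(1,1) -> caps B=0 W=0
Move 9: B@(2,1) -> caps B=0 W=0
Move 10: W@(1,2) -> caps B=0 W=1
Move 11: B@(3,3) -> caps B=0 W=1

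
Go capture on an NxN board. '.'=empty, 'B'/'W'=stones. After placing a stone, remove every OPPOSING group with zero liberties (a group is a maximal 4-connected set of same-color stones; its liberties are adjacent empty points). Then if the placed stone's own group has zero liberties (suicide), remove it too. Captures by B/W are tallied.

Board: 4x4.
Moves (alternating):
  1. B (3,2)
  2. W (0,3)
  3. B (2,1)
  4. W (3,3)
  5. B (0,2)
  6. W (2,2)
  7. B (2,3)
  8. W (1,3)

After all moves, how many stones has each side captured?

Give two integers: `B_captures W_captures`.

Move 1: B@(3,2) -> caps B=0 W=0
Move 2: W@(0,3) -> caps B=0 W=0
Move 3: B@(2,1) -> caps B=0 W=0
Move 4: W@(3,3) -> caps B=0 W=0
Move 5: B@(0,2) -> caps B=0 W=0
Move 6: W@(2,2) -> caps B=0 W=0
Move 7: B@(2,3) -> caps B=1 W=0
Move 8: W@(1,3) -> caps B=1 W=0

Answer: 1 0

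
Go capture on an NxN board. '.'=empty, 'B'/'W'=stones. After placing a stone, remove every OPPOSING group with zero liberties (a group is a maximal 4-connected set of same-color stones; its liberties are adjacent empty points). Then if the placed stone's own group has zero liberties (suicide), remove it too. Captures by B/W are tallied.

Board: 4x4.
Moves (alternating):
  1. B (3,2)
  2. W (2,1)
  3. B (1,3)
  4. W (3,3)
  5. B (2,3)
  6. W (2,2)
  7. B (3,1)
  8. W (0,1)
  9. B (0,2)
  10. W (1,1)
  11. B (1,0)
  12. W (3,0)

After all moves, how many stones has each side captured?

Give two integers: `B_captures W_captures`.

Move 1: B@(3,2) -> caps B=0 W=0
Move 2: W@(2,1) -> caps B=0 W=0
Move 3: B@(1,3) -> caps B=0 W=0
Move 4: W@(3,3) -> caps B=0 W=0
Move 5: B@(2,3) -> caps B=1 W=0
Move 6: W@(2,2) -> caps B=1 W=0
Move 7: B@(3,1) -> caps B=1 W=0
Move 8: W@(0,1) -> caps B=1 W=0
Move 9: B@(0,2) -> caps B=1 W=0
Move 10: W@(1,1) -> caps B=1 W=0
Move 11: B@(1,0) -> caps B=1 W=0
Move 12: W@(3,0) -> caps B=1 W=0

Answer: 1 0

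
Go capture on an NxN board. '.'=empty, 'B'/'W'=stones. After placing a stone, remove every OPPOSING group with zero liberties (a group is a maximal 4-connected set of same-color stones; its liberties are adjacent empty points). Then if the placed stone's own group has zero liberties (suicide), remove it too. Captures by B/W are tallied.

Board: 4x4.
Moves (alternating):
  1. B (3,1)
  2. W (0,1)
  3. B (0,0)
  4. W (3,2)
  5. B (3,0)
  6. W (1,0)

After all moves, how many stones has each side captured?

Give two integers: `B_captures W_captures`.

Answer: 0 1

Derivation:
Move 1: B@(3,1) -> caps B=0 W=0
Move 2: W@(0,1) -> caps B=0 W=0
Move 3: B@(0,0) -> caps B=0 W=0
Move 4: W@(3,2) -> caps B=0 W=0
Move 5: B@(3,0) -> caps B=0 W=0
Move 6: W@(1,0) -> caps B=0 W=1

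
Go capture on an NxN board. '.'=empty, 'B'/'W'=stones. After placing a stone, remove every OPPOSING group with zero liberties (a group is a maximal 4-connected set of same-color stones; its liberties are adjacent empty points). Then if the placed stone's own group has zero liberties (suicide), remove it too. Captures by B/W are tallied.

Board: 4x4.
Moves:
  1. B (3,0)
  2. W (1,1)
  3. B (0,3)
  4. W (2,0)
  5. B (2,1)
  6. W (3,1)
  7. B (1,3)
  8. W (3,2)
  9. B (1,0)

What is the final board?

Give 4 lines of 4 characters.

Answer: ...B
BW.B
WB..
.WW.

Derivation:
Move 1: B@(3,0) -> caps B=0 W=0
Move 2: W@(1,1) -> caps B=0 W=0
Move 3: B@(0,3) -> caps B=0 W=0
Move 4: W@(2,0) -> caps B=0 W=0
Move 5: B@(2,1) -> caps B=0 W=0
Move 6: W@(3,1) -> caps B=0 W=1
Move 7: B@(1,3) -> caps B=0 W=1
Move 8: W@(3,2) -> caps B=0 W=1
Move 9: B@(1,0) -> caps B=0 W=1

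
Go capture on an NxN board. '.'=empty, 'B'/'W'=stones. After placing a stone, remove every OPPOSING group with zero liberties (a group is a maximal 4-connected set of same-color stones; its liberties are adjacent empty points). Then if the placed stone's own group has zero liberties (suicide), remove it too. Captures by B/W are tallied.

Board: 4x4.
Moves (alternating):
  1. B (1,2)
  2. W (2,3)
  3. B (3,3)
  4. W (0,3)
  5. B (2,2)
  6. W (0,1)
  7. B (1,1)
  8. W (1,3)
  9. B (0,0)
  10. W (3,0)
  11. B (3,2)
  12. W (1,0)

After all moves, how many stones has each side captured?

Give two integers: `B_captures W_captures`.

Answer: 0 1

Derivation:
Move 1: B@(1,2) -> caps B=0 W=0
Move 2: W@(2,3) -> caps B=0 W=0
Move 3: B@(3,3) -> caps B=0 W=0
Move 4: W@(0,3) -> caps B=0 W=0
Move 5: B@(2,2) -> caps B=0 W=0
Move 6: W@(0,1) -> caps B=0 W=0
Move 7: B@(1,1) -> caps B=0 W=0
Move 8: W@(1,3) -> caps B=0 W=0
Move 9: B@(0,0) -> caps B=0 W=0
Move 10: W@(3,0) -> caps B=0 W=0
Move 11: B@(3,2) -> caps B=0 W=0
Move 12: W@(1,0) -> caps B=0 W=1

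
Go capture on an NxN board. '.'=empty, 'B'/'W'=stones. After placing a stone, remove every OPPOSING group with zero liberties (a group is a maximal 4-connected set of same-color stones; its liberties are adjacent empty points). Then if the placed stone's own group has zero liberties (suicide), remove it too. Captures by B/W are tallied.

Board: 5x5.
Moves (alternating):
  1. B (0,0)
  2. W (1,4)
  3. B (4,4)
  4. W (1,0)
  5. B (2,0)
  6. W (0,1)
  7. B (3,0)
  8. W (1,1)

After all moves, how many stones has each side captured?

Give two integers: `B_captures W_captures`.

Answer: 0 1

Derivation:
Move 1: B@(0,0) -> caps B=0 W=0
Move 2: W@(1,4) -> caps B=0 W=0
Move 3: B@(4,4) -> caps B=0 W=0
Move 4: W@(1,0) -> caps B=0 W=0
Move 5: B@(2,0) -> caps B=0 W=0
Move 6: W@(0,1) -> caps B=0 W=1
Move 7: B@(3,0) -> caps B=0 W=1
Move 8: W@(1,1) -> caps B=0 W=1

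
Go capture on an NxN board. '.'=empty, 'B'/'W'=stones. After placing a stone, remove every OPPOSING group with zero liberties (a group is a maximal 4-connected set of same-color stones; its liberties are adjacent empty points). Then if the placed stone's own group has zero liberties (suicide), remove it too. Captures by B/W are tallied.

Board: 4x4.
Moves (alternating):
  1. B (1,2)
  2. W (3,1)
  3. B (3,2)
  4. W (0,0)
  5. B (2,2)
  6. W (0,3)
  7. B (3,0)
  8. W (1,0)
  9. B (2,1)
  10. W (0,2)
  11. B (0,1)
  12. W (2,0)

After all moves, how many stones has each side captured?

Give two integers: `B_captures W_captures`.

Move 1: B@(1,2) -> caps B=0 W=0
Move 2: W@(3,1) -> caps B=0 W=0
Move 3: B@(3,2) -> caps B=0 W=0
Move 4: W@(0,0) -> caps B=0 W=0
Move 5: B@(2,2) -> caps B=0 W=0
Move 6: W@(0,3) -> caps B=0 W=0
Move 7: B@(3,0) -> caps B=0 W=0
Move 8: W@(1,0) -> caps B=0 W=0
Move 9: B@(2,1) -> caps B=1 W=0
Move 10: W@(0,2) -> caps B=1 W=0
Move 11: B@(0,1) -> caps B=1 W=0
Move 12: W@(2,0) -> caps B=1 W=0

Answer: 1 0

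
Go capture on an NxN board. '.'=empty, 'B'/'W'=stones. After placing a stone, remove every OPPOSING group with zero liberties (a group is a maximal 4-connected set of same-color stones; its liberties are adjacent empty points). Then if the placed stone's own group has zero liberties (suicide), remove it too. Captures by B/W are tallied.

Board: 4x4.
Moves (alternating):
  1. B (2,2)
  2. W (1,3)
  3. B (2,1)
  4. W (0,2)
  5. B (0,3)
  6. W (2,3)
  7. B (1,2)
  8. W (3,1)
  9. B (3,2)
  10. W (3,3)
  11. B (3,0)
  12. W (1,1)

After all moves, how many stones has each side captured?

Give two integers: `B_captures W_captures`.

Move 1: B@(2,2) -> caps B=0 W=0
Move 2: W@(1,3) -> caps B=0 W=0
Move 3: B@(2,1) -> caps B=0 W=0
Move 4: W@(0,2) -> caps B=0 W=0
Move 5: B@(0,3) -> caps B=0 W=0
Move 6: W@(2,3) -> caps B=0 W=0
Move 7: B@(1,2) -> caps B=0 W=0
Move 8: W@(3,1) -> caps B=0 W=0
Move 9: B@(3,2) -> caps B=0 W=0
Move 10: W@(3,3) -> caps B=0 W=0
Move 11: B@(3,0) -> caps B=1 W=0
Move 12: W@(1,1) -> caps B=1 W=0

Answer: 1 0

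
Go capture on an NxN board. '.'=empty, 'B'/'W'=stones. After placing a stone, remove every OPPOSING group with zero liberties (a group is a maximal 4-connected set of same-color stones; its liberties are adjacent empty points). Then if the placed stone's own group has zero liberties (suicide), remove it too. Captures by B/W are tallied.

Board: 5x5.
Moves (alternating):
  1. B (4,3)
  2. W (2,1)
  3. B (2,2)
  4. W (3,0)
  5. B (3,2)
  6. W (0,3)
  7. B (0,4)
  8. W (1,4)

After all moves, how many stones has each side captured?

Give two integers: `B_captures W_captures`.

Move 1: B@(4,3) -> caps B=0 W=0
Move 2: W@(2,1) -> caps B=0 W=0
Move 3: B@(2,2) -> caps B=0 W=0
Move 4: W@(3,0) -> caps B=0 W=0
Move 5: B@(3,2) -> caps B=0 W=0
Move 6: W@(0,3) -> caps B=0 W=0
Move 7: B@(0,4) -> caps B=0 W=0
Move 8: W@(1,4) -> caps B=0 W=1

Answer: 0 1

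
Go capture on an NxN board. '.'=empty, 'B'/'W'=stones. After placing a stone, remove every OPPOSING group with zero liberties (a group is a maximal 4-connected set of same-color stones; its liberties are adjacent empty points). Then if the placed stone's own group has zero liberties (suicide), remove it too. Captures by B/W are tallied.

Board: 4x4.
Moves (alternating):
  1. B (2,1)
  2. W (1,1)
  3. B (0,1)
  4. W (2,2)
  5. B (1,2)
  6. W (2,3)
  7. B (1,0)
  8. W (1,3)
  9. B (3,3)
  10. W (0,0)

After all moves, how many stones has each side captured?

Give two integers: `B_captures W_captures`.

Answer: 1 0

Derivation:
Move 1: B@(2,1) -> caps B=0 W=0
Move 2: W@(1,1) -> caps B=0 W=0
Move 3: B@(0,1) -> caps B=0 W=0
Move 4: W@(2,2) -> caps B=0 W=0
Move 5: B@(1,2) -> caps B=0 W=0
Move 6: W@(2,3) -> caps B=0 W=0
Move 7: B@(1,0) -> caps B=1 W=0
Move 8: W@(1,3) -> caps B=1 W=0
Move 9: B@(3,3) -> caps B=1 W=0
Move 10: W@(0,0) -> caps B=1 W=0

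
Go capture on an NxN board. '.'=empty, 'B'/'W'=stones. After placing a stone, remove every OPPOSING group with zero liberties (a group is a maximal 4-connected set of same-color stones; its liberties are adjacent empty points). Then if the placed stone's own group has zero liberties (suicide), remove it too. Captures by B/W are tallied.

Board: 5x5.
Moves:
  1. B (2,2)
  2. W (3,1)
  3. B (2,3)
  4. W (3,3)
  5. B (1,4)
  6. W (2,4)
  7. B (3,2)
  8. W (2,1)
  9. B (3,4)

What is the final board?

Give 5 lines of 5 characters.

Move 1: B@(2,2) -> caps B=0 W=0
Move 2: W@(3,1) -> caps B=0 W=0
Move 3: B@(2,3) -> caps B=0 W=0
Move 4: W@(3,3) -> caps B=0 W=0
Move 5: B@(1,4) -> caps B=0 W=0
Move 6: W@(2,4) -> caps B=0 W=0
Move 7: B@(3,2) -> caps B=0 W=0
Move 8: W@(2,1) -> caps B=0 W=0
Move 9: B@(3,4) -> caps B=1 W=0

Answer: .....
....B
.WBB.
.WBWB
.....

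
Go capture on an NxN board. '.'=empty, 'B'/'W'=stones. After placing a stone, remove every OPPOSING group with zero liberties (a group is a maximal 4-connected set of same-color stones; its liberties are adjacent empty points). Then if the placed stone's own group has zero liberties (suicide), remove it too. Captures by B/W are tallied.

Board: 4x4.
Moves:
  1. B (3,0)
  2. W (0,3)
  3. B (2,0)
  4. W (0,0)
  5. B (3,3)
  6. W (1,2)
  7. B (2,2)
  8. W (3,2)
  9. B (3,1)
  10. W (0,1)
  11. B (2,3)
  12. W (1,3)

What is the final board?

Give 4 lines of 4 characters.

Move 1: B@(3,0) -> caps B=0 W=0
Move 2: W@(0,3) -> caps B=0 W=0
Move 3: B@(2,0) -> caps B=0 W=0
Move 4: W@(0,0) -> caps B=0 W=0
Move 5: B@(3,3) -> caps B=0 W=0
Move 6: W@(1,2) -> caps B=0 W=0
Move 7: B@(2,2) -> caps B=0 W=0
Move 8: W@(3,2) -> caps B=0 W=0
Move 9: B@(3,1) -> caps B=1 W=0
Move 10: W@(0,1) -> caps B=1 W=0
Move 11: B@(2,3) -> caps B=1 W=0
Move 12: W@(1,3) -> caps B=1 W=0

Answer: WW.W
..WW
B.BB
BB.B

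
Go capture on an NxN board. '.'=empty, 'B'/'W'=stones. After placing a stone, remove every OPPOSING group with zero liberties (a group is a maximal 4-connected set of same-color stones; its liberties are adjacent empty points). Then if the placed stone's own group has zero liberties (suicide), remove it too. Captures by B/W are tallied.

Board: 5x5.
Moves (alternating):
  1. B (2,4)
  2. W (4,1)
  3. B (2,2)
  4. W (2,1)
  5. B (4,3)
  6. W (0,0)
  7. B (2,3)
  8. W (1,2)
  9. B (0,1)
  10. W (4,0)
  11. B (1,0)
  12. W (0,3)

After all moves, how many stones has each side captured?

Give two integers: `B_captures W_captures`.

Answer: 1 0

Derivation:
Move 1: B@(2,4) -> caps B=0 W=0
Move 2: W@(4,1) -> caps B=0 W=0
Move 3: B@(2,2) -> caps B=0 W=0
Move 4: W@(2,1) -> caps B=0 W=0
Move 5: B@(4,3) -> caps B=0 W=0
Move 6: W@(0,0) -> caps B=0 W=0
Move 7: B@(2,3) -> caps B=0 W=0
Move 8: W@(1,2) -> caps B=0 W=0
Move 9: B@(0,1) -> caps B=0 W=0
Move 10: W@(4,0) -> caps B=0 W=0
Move 11: B@(1,0) -> caps B=1 W=0
Move 12: W@(0,3) -> caps B=1 W=0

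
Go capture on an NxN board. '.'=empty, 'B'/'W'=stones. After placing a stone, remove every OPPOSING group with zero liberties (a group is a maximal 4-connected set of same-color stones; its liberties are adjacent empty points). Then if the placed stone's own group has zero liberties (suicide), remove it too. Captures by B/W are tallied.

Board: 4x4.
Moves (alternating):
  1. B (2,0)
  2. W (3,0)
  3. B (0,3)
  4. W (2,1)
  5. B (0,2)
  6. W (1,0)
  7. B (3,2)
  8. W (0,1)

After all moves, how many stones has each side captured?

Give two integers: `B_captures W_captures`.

Answer: 0 1

Derivation:
Move 1: B@(2,0) -> caps B=0 W=0
Move 2: W@(3,0) -> caps B=0 W=0
Move 3: B@(0,3) -> caps B=0 W=0
Move 4: W@(2,1) -> caps B=0 W=0
Move 5: B@(0,2) -> caps B=0 W=0
Move 6: W@(1,0) -> caps B=0 W=1
Move 7: B@(3,2) -> caps B=0 W=1
Move 8: W@(0,1) -> caps B=0 W=1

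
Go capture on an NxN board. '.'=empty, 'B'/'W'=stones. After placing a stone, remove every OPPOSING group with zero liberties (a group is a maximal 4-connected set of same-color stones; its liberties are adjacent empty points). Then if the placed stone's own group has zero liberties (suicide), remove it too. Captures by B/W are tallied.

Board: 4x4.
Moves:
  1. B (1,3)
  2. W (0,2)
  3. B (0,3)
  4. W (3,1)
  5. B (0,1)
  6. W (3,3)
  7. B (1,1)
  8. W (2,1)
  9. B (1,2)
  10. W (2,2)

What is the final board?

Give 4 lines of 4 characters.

Answer: .B.B
.BBB
.WW.
.W.W

Derivation:
Move 1: B@(1,3) -> caps B=0 W=0
Move 2: W@(0,2) -> caps B=0 W=0
Move 3: B@(0,3) -> caps B=0 W=0
Move 4: W@(3,1) -> caps B=0 W=0
Move 5: B@(0,1) -> caps B=0 W=0
Move 6: W@(3,3) -> caps B=0 W=0
Move 7: B@(1,1) -> caps B=0 W=0
Move 8: W@(2,1) -> caps B=0 W=0
Move 9: B@(1,2) -> caps B=1 W=0
Move 10: W@(2,2) -> caps B=1 W=0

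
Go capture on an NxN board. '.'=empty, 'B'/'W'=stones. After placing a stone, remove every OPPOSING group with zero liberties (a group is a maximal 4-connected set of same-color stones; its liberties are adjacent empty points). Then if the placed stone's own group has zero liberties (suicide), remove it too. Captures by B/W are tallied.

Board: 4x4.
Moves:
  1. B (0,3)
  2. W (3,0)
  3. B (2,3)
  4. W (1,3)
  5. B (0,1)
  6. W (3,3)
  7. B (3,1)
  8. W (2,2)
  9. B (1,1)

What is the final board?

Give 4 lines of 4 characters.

Move 1: B@(0,3) -> caps B=0 W=0
Move 2: W@(3,0) -> caps B=0 W=0
Move 3: B@(2,3) -> caps B=0 W=0
Move 4: W@(1,3) -> caps B=0 W=0
Move 5: B@(0,1) -> caps B=0 W=0
Move 6: W@(3,3) -> caps B=0 W=0
Move 7: B@(3,1) -> caps B=0 W=0
Move 8: W@(2,2) -> caps B=0 W=1
Move 9: B@(1,1) -> caps B=0 W=1

Answer: .B.B
.B.W
..W.
WB.W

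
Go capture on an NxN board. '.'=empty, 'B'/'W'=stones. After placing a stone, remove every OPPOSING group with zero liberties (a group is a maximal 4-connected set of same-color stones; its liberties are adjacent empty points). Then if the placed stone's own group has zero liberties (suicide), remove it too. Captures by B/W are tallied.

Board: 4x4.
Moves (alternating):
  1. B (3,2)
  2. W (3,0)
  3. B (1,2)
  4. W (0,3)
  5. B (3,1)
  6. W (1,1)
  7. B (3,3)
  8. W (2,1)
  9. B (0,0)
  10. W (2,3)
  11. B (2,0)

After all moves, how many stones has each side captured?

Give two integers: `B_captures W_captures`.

Move 1: B@(3,2) -> caps B=0 W=0
Move 2: W@(3,0) -> caps B=0 W=0
Move 3: B@(1,2) -> caps B=0 W=0
Move 4: W@(0,3) -> caps B=0 W=0
Move 5: B@(3,1) -> caps B=0 W=0
Move 6: W@(1,1) -> caps B=0 W=0
Move 7: B@(3,3) -> caps B=0 W=0
Move 8: W@(2,1) -> caps B=0 W=0
Move 9: B@(0,0) -> caps B=0 W=0
Move 10: W@(2,3) -> caps B=0 W=0
Move 11: B@(2,0) -> caps B=1 W=0

Answer: 1 0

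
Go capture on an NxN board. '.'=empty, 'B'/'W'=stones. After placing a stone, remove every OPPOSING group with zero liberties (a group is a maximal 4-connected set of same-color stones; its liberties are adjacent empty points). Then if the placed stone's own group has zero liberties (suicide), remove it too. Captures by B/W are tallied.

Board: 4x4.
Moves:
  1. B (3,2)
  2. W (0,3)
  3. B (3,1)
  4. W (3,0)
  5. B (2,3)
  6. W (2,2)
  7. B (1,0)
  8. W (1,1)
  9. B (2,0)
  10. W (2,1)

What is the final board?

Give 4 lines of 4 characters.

Answer: ...W
BW..
BWWB
.BB.

Derivation:
Move 1: B@(3,2) -> caps B=0 W=0
Move 2: W@(0,3) -> caps B=0 W=0
Move 3: B@(3,1) -> caps B=0 W=0
Move 4: W@(3,0) -> caps B=0 W=0
Move 5: B@(2,3) -> caps B=0 W=0
Move 6: W@(2,2) -> caps B=0 W=0
Move 7: B@(1,0) -> caps B=0 W=0
Move 8: W@(1,1) -> caps B=0 W=0
Move 9: B@(2,0) -> caps B=1 W=0
Move 10: W@(2,1) -> caps B=1 W=0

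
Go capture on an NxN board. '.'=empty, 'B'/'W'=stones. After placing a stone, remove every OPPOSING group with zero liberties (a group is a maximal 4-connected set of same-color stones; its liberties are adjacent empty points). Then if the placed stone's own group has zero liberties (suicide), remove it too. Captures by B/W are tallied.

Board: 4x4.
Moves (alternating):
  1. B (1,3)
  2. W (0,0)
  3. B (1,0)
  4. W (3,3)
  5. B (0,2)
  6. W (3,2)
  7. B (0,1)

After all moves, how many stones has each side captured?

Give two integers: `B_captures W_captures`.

Move 1: B@(1,3) -> caps B=0 W=0
Move 2: W@(0,0) -> caps B=0 W=0
Move 3: B@(1,0) -> caps B=0 W=0
Move 4: W@(3,3) -> caps B=0 W=0
Move 5: B@(0,2) -> caps B=0 W=0
Move 6: W@(3,2) -> caps B=0 W=0
Move 7: B@(0,1) -> caps B=1 W=0

Answer: 1 0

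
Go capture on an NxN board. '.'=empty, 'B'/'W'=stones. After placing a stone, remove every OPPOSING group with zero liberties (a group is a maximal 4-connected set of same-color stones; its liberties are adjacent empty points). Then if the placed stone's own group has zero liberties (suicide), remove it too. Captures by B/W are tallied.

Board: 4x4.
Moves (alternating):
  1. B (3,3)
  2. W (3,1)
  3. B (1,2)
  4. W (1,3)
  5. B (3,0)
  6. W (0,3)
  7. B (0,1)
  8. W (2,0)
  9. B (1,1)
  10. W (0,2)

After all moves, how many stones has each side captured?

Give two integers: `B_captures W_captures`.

Move 1: B@(3,3) -> caps B=0 W=0
Move 2: W@(3,1) -> caps B=0 W=0
Move 3: B@(1,2) -> caps B=0 W=0
Move 4: W@(1,3) -> caps B=0 W=0
Move 5: B@(3,0) -> caps B=0 W=0
Move 6: W@(0,3) -> caps B=0 W=0
Move 7: B@(0,1) -> caps B=0 W=0
Move 8: W@(2,0) -> caps B=0 W=1
Move 9: B@(1,1) -> caps B=0 W=1
Move 10: W@(0,2) -> caps B=0 W=1

Answer: 0 1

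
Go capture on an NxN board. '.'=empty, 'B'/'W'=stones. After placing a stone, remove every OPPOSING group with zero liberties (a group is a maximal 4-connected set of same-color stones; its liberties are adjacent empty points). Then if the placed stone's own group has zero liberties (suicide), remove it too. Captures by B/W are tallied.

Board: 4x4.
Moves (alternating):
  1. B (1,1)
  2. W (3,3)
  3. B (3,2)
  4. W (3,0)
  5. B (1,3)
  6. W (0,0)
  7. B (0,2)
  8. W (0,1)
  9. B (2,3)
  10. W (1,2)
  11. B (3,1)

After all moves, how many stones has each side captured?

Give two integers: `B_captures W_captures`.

Move 1: B@(1,1) -> caps B=0 W=0
Move 2: W@(3,3) -> caps B=0 W=0
Move 3: B@(3,2) -> caps B=0 W=0
Move 4: W@(3,0) -> caps B=0 W=0
Move 5: B@(1,3) -> caps B=0 W=0
Move 6: W@(0,0) -> caps B=0 W=0
Move 7: B@(0,2) -> caps B=0 W=0
Move 8: W@(0,1) -> caps B=0 W=0
Move 9: B@(2,3) -> caps B=1 W=0
Move 10: W@(1,2) -> caps B=1 W=0
Move 11: B@(3,1) -> caps B=1 W=0

Answer: 1 0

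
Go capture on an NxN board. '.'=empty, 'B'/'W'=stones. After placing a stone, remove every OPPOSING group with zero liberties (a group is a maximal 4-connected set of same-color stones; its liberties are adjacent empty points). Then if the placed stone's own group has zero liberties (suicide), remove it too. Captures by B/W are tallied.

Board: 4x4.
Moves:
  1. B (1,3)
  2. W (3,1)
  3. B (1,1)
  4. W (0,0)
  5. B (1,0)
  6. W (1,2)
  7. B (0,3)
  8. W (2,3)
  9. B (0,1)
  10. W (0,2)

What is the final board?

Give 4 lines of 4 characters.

Answer: .BW.
BBW.
...W
.W..

Derivation:
Move 1: B@(1,3) -> caps B=0 W=0
Move 2: W@(3,1) -> caps B=0 W=0
Move 3: B@(1,1) -> caps B=0 W=0
Move 4: W@(0,0) -> caps B=0 W=0
Move 5: B@(1,0) -> caps B=0 W=0
Move 6: W@(1,2) -> caps B=0 W=0
Move 7: B@(0,3) -> caps B=0 W=0
Move 8: W@(2,3) -> caps B=0 W=0
Move 9: B@(0,1) -> caps B=1 W=0
Move 10: W@(0,2) -> caps B=1 W=2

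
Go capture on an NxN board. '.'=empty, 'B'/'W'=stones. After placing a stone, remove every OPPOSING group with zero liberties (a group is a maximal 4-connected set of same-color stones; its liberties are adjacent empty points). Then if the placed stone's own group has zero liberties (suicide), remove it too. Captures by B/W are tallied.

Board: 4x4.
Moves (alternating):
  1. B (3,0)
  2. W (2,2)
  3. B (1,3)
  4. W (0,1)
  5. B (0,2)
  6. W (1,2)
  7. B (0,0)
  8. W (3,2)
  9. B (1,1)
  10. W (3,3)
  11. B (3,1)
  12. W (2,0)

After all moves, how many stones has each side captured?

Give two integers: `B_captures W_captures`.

Move 1: B@(3,0) -> caps B=0 W=0
Move 2: W@(2,2) -> caps B=0 W=0
Move 3: B@(1,3) -> caps B=0 W=0
Move 4: W@(0,1) -> caps B=0 W=0
Move 5: B@(0,2) -> caps B=0 W=0
Move 6: W@(1,2) -> caps B=0 W=0
Move 7: B@(0,0) -> caps B=0 W=0
Move 8: W@(3,2) -> caps B=0 W=0
Move 9: B@(1,1) -> caps B=1 W=0
Move 10: W@(3,3) -> caps B=1 W=0
Move 11: B@(3,1) -> caps B=1 W=0
Move 12: W@(2,0) -> caps B=1 W=0

Answer: 1 0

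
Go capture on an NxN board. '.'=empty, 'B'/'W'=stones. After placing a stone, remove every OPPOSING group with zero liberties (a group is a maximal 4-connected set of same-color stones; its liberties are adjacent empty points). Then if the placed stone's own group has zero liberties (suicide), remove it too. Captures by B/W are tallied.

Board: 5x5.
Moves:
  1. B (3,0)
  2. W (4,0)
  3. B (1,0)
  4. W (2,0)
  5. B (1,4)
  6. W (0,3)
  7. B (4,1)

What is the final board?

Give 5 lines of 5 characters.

Move 1: B@(3,0) -> caps B=0 W=0
Move 2: W@(4,0) -> caps B=0 W=0
Move 3: B@(1,0) -> caps B=0 W=0
Move 4: W@(2,0) -> caps B=0 W=0
Move 5: B@(1,4) -> caps B=0 W=0
Move 6: W@(0,3) -> caps B=0 W=0
Move 7: B@(4,1) -> caps B=1 W=0

Answer: ...W.
B...B
W....
B....
.B...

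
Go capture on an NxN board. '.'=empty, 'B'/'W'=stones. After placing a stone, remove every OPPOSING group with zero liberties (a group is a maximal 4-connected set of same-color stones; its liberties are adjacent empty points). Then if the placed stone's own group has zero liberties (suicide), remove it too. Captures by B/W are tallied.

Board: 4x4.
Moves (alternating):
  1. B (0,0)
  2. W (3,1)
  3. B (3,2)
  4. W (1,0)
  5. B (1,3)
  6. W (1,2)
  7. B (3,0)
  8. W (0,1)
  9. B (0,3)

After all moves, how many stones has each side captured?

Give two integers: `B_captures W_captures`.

Answer: 0 1

Derivation:
Move 1: B@(0,0) -> caps B=0 W=0
Move 2: W@(3,1) -> caps B=0 W=0
Move 3: B@(3,2) -> caps B=0 W=0
Move 4: W@(1,0) -> caps B=0 W=0
Move 5: B@(1,3) -> caps B=0 W=0
Move 6: W@(1,2) -> caps B=0 W=0
Move 7: B@(3,0) -> caps B=0 W=0
Move 8: W@(0,1) -> caps B=0 W=1
Move 9: B@(0,3) -> caps B=0 W=1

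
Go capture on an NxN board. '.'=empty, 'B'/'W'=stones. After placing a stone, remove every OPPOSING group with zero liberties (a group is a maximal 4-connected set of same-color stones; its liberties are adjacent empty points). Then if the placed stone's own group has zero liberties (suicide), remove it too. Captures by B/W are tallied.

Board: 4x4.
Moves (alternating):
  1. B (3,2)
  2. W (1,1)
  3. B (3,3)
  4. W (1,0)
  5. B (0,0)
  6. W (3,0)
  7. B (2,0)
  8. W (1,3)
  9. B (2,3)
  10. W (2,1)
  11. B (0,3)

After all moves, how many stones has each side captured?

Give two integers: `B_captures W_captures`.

Move 1: B@(3,2) -> caps B=0 W=0
Move 2: W@(1,1) -> caps B=0 W=0
Move 3: B@(3,3) -> caps B=0 W=0
Move 4: W@(1,0) -> caps B=0 W=0
Move 5: B@(0,0) -> caps B=0 W=0
Move 6: W@(3,0) -> caps B=0 W=0
Move 7: B@(2,0) -> caps B=0 W=0
Move 8: W@(1,3) -> caps B=0 W=0
Move 9: B@(2,3) -> caps B=0 W=0
Move 10: W@(2,1) -> caps B=0 W=1
Move 11: B@(0,3) -> caps B=0 W=1

Answer: 0 1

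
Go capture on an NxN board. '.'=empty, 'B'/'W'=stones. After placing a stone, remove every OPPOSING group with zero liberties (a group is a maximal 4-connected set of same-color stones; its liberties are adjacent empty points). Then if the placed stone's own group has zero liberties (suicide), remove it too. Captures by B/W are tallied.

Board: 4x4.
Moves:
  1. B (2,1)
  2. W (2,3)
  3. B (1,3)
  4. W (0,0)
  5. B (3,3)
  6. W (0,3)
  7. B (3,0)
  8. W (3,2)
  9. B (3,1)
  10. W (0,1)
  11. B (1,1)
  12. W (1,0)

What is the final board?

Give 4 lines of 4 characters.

Answer: WW.W
WB.B
.B.W
BBW.

Derivation:
Move 1: B@(2,1) -> caps B=0 W=0
Move 2: W@(2,3) -> caps B=0 W=0
Move 3: B@(1,3) -> caps B=0 W=0
Move 4: W@(0,0) -> caps B=0 W=0
Move 5: B@(3,3) -> caps B=0 W=0
Move 6: W@(0,3) -> caps B=0 W=0
Move 7: B@(3,0) -> caps B=0 W=0
Move 8: W@(3,2) -> caps B=0 W=1
Move 9: B@(3,1) -> caps B=0 W=1
Move 10: W@(0,1) -> caps B=0 W=1
Move 11: B@(1,1) -> caps B=0 W=1
Move 12: W@(1,0) -> caps B=0 W=1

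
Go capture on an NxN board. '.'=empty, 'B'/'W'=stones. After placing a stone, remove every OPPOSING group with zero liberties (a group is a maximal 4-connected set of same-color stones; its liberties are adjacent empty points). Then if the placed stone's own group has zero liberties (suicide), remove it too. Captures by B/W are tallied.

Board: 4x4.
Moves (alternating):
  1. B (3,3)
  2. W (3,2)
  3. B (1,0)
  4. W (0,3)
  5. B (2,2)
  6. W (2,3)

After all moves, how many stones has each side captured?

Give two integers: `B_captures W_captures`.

Move 1: B@(3,3) -> caps B=0 W=0
Move 2: W@(3,2) -> caps B=0 W=0
Move 3: B@(1,0) -> caps B=0 W=0
Move 4: W@(0,3) -> caps B=0 W=0
Move 5: B@(2,2) -> caps B=0 W=0
Move 6: W@(2,3) -> caps B=0 W=1

Answer: 0 1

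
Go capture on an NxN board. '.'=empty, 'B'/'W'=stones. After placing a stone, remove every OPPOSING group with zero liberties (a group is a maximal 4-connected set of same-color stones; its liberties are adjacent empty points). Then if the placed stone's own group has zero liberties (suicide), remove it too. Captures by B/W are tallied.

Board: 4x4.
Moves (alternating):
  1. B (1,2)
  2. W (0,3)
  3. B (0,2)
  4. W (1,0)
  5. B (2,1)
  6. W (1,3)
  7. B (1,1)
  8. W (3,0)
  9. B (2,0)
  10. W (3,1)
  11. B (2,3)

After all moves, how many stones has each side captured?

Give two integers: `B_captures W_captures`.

Answer: 2 0

Derivation:
Move 1: B@(1,2) -> caps B=0 W=0
Move 2: W@(0,3) -> caps B=0 W=0
Move 3: B@(0,2) -> caps B=0 W=0
Move 4: W@(1,0) -> caps B=0 W=0
Move 5: B@(2,1) -> caps B=0 W=0
Move 6: W@(1,3) -> caps B=0 W=0
Move 7: B@(1,1) -> caps B=0 W=0
Move 8: W@(3,0) -> caps B=0 W=0
Move 9: B@(2,0) -> caps B=0 W=0
Move 10: W@(3,1) -> caps B=0 W=0
Move 11: B@(2,3) -> caps B=2 W=0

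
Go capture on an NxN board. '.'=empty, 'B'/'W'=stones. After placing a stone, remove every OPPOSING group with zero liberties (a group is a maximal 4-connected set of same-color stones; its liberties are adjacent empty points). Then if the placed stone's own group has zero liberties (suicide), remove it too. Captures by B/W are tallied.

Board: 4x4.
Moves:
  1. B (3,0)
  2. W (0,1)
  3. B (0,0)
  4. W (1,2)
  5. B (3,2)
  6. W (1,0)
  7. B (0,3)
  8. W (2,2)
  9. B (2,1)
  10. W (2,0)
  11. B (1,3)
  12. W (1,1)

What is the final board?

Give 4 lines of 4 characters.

Move 1: B@(3,0) -> caps B=0 W=0
Move 2: W@(0,1) -> caps B=0 W=0
Move 3: B@(0,0) -> caps B=0 W=0
Move 4: W@(1,2) -> caps B=0 W=0
Move 5: B@(3,2) -> caps B=0 W=0
Move 6: W@(1,0) -> caps B=0 W=1
Move 7: B@(0,3) -> caps B=0 W=1
Move 8: W@(2,2) -> caps B=0 W=1
Move 9: B@(2,1) -> caps B=0 W=1
Move 10: W@(2,0) -> caps B=0 W=1
Move 11: B@(1,3) -> caps B=0 W=1
Move 12: W@(1,1) -> caps B=0 W=1

Answer: .W.B
WWWB
WBW.
B.B.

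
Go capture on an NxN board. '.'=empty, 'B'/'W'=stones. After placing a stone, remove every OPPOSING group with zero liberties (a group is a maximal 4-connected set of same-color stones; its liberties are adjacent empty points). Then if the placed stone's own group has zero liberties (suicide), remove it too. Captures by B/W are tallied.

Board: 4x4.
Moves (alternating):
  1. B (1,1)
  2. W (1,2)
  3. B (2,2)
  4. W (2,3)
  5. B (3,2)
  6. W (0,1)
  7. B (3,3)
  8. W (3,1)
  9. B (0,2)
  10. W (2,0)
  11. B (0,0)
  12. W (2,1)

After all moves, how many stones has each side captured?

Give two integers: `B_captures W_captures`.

Answer: 1 3

Derivation:
Move 1: B@(1,1) -> caps B=0 W=0
Move 2: W@(1,2) -> caps B=0 W=0
Move 3: B@(2,2) -> caps B=0 W=0
Move 4: W@(2,3) -> caps B=0 W=0
Move 5: B@(3,2) -> caps B=0 W=0
Move 6: W@(0,1) -> caps B=0 W=0
Move 7: B@(3,3) -> caps B=0 W=0
Move 8: W@(3,1) -> caps B=0 W=0
Move 9: B@(0,2) -> caps B=0 W=0
Move 10: W@(2,0) -> caps B=0 W=0
Move 11: B@(0,0) -> caps B=1 W=0
Move 12: W@(2,1) -> caps B=1 W=3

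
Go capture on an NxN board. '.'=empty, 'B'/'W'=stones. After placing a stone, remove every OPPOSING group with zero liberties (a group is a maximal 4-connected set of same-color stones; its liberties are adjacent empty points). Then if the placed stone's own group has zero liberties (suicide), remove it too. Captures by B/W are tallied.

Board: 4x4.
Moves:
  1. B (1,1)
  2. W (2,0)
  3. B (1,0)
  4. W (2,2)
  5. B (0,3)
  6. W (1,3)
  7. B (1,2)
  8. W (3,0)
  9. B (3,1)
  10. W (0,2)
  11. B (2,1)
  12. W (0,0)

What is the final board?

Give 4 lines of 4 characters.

Answer: W.W.
BBBW
.BW.
.B..

Derivation:
Move 1: B@(1,1) -> caps B=0 W=0
Move 2: W@(2,0) -> caps B=0 W=0
Move 3: B@(1,0) -> caps B=0 W=0
Move 4: W@(2,2) -> caps B=0 W=0
Move 5: B@(0,3) -> caps B=0 W=0
Move 6: W@(1,3) -> caps B=0 W=0
Move 7: B@(1,2) -> caps B=0 W=0
Move 8: W@(3,0) -> caps B=0 W=0
Move 9: B@(3,1) -> caps B=0 W=0
Move 10: W@(0,2) -> caps B=0 W=1
Move 11: B@(2,1) -> caps B=2 W=1
Move 12: W@(0,0) -> caps B=2 W=1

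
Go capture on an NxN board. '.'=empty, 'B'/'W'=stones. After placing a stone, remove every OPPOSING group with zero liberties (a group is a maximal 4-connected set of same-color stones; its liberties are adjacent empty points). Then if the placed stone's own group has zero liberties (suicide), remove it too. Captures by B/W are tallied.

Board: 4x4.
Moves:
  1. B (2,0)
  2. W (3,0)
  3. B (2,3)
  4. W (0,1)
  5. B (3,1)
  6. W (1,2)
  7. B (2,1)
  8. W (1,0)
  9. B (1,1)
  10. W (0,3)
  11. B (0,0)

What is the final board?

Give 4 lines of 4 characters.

Move 1: B@(2,0) -> caps B=0 W=0
Move 2: W@(3,0) -> caps B=0 W=0
Move 3: B@(2,3) -> caps B=0 W=0
Move 4: W@(0,1) -> caps B=0 W=0
Move 5: B@(3,1) -> caps B=1 W=0
Move 6: W@(1,2) -> caps B=1 W=0
Move 7: B@(2,1) -> caps B=1 W=0
Move 8: W@(1,0) -> caps B=1 W=0
Move 9: B@(1,1) -> caps B=1 W=0
Move 10: W@(0,3) -> caps B=1 W=0
Move 11: B@(0,0) -> caps B=2 W=0

Answer: BW.W
.BW.
BB.B
.B..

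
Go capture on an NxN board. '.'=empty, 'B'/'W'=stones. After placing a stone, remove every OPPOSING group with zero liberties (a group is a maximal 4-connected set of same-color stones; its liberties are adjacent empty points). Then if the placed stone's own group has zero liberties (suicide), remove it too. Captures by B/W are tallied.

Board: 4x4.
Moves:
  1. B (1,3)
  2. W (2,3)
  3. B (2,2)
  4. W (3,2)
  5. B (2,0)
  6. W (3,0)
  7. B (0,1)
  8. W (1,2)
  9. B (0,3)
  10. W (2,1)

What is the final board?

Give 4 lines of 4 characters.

Answer: .B.B
..WB
BW.W
W.W.

Derivation:
Move 1: B@(1,3) -> caps B=0 W=0
Move 2: W@(2,3) -> caps B=0 W=0
Move 3: B@(2,2) -> caps B=0 W=0
Move 4: W@(3,2) -> caps B=0 W=0
Move 5: B@(2,0) -> caps B=0 W=0
Move 6: W@(3,0) -> caps B=0 W=0
Move 7: B@(0,1) -> caps B=0 W=0
Move 8: W@(1,2) -> caps B=0 W=0
Move 9: B@(0,3) -> caps B=0 W=0
Move 10: W@(2,1) -> caps B=0 W=1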